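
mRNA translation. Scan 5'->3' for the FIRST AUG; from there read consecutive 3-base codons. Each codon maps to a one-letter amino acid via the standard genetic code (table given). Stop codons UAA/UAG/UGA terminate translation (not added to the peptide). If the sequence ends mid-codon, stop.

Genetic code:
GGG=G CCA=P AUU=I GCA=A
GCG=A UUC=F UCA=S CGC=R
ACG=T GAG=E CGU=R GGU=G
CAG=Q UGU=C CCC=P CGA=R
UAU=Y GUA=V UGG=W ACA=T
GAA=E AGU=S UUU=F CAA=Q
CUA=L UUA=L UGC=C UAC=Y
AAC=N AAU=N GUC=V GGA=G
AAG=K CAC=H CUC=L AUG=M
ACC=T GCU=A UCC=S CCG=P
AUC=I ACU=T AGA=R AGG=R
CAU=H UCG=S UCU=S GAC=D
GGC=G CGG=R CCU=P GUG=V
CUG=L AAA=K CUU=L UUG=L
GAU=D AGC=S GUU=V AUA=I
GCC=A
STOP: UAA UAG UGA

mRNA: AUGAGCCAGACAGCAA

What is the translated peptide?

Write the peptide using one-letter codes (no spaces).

Answer: MSQTA

Derivation:
start AUG at pos 0
pos 0: AUG -> M; peptide=M
pos 3: AGC -> S; peptide=MS
pos 6: CAG -> Q; peptide=MSQ
pos 9: ACA -> T; peptide=MSQT
pos 12: GCA -> A; peptide=MSQTA
pos 15: only 1 nt remain (<3), stop (end of mRNA)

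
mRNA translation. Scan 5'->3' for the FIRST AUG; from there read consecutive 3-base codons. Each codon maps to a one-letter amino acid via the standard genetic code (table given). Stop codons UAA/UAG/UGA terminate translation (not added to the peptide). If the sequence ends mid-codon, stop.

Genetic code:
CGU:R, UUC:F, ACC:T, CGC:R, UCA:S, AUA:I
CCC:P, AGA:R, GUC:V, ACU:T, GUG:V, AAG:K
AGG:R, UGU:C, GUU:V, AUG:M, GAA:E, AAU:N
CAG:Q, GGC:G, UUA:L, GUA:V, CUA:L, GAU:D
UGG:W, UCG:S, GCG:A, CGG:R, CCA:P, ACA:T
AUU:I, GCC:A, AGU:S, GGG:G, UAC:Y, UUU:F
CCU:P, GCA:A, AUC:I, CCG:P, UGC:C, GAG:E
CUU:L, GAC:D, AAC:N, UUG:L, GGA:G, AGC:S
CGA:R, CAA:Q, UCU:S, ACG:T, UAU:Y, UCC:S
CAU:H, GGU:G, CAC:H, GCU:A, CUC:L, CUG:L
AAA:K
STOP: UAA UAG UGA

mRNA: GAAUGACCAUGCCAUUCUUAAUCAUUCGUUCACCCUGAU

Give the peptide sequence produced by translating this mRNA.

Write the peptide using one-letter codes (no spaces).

start AUG at pos 2
pos 2: AUG -> M; peptide=M
pos 5: ACC -> T; peptide=MT
pos 8: AUG -> M; peptide=MTM
pos 11: CCA -> P; peptide=MTMP
pos 14: UUC -> F; peptide=MTMPF
pos 17: UUA -> L; peptide=MTMPFL
pos 20: AUC -> I; peptide=MTMPFLI
pos 23: AUU -> I; peptide=MTMPFLII
pos 26: CGU -> R; peptide=MTMPFLIIR
pos 29: UCA -> S; peptide=MTMPFLIIRS
pos 32: CCC -> P; peptide=MTMPFLIIRSP
pos 35: UGA -> STOP

Answer: MTMPFLIIRSP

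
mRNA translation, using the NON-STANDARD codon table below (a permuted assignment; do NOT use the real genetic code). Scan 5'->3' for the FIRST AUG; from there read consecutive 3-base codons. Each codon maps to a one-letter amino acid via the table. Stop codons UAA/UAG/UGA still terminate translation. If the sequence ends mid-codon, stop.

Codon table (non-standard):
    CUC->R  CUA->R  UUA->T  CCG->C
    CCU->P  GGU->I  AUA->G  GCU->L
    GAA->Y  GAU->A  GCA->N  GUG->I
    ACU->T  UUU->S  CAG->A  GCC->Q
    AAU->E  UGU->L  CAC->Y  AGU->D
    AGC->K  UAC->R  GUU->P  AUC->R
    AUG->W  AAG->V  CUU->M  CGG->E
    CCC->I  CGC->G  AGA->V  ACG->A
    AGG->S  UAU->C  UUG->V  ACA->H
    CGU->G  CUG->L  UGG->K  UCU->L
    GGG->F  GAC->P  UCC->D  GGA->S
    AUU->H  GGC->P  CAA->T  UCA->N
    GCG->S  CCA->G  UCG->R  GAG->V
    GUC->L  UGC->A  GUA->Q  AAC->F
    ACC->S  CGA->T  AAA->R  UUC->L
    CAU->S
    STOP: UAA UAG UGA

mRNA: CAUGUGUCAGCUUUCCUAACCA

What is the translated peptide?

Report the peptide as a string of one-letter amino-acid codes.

Answer: WLAMD

Derivation:
start AUG at pos 1
pos 1: AUG -> W; peptide=W
pos 4: UGU -> L; peptide=WL
pos 7: CAG -> A; peptide=WLA
pos 10: CUU -> M; peptide=WLAM
pos 13: UCC -> D; peptide=WLAMD
pos 16: UAA -> STOP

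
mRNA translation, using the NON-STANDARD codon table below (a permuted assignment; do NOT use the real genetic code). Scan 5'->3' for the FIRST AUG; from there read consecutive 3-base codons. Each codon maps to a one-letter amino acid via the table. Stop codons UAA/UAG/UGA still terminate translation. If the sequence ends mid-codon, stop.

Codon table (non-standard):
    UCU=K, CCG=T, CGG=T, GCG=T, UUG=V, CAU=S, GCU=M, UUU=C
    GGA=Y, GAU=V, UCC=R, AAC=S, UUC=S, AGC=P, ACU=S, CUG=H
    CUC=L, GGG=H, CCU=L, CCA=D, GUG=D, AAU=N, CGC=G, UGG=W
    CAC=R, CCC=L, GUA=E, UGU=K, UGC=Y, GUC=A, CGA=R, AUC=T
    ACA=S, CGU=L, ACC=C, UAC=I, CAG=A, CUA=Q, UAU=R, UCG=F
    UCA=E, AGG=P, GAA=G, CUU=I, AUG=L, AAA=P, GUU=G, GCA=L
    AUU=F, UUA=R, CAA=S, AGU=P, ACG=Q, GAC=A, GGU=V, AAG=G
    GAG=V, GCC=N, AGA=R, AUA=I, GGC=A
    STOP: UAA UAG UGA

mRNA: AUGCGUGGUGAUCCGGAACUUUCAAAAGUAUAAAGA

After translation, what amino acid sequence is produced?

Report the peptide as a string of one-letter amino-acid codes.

start AUG at pos 0
pos 0: AUG -> L; peptide=L
pos 3: CGU -> L; peptide=LL
pos 6: GGU -> V; peptide=LLV
pos 9: GAU -> V; peptide=LLVV
pos 12: CCG -> T; peptide=LLVVT
pos 15: GAA -> G; peptide=LLVVTG
pos 18: CUU -> I; peptide=LLVVTGI
pos 21: UCA -> E; peptide=LLVVTGIE
pos 24: AAA -> P; peptide=LLVVTGIEP
pos 27: GUA -> E; peptide=LLVVTGIEPE
pos 30: UAA -> STOP

Answer: LLVVTGIEPE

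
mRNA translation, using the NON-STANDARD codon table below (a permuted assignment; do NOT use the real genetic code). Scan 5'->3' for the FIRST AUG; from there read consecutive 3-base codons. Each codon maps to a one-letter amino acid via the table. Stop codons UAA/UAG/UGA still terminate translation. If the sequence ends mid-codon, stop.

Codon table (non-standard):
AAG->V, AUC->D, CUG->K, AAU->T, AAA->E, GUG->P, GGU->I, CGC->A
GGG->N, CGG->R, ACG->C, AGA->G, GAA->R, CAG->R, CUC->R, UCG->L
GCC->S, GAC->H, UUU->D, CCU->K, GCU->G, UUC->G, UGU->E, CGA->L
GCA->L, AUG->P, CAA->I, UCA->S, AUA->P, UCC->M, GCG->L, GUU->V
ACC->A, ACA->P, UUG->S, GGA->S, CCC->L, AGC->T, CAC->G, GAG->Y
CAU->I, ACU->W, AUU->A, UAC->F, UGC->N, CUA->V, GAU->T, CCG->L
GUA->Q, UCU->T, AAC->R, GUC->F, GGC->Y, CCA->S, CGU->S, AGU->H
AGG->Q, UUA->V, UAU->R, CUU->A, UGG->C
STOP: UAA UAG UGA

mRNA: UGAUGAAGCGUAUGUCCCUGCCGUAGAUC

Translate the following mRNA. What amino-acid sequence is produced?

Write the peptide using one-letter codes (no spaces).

start AUG at pos 2
pos 2: AUG -> P; peptide=P
pos 5: AAG -> V; peptide=PV
pos 8: CGU -> S; peptide=PVS
pos 11: AUG -> P; peptide=PVSP
pos 14: UCC -> M; peptide=PVSPM
pos 17: CUG -> K; peptide=PVSPMK
pos 20: CCG -> L; peptide=PVSPMKL
pos 23: UAG -> STOP

Answer: PVSPMKL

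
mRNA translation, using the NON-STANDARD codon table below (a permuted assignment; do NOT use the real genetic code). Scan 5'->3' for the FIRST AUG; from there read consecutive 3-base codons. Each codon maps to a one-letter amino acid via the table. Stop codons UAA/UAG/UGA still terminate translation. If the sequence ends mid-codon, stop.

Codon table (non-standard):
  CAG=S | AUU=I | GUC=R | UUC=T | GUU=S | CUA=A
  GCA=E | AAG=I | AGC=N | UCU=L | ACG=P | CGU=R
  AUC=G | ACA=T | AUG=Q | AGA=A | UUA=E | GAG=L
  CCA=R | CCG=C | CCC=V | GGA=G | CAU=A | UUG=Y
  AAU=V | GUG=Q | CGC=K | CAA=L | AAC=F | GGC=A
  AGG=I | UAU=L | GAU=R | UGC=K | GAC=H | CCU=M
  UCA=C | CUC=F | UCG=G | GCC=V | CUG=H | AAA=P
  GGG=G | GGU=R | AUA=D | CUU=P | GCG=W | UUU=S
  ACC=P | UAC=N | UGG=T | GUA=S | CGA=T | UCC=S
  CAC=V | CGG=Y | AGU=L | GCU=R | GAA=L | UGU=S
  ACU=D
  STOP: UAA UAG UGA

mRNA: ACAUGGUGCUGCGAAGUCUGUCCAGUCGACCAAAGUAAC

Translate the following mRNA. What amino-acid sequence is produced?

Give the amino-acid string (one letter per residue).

Answer: QQHTLHSLTRI

Derivation:
start AUG at pos 2
pos 2: AUG -> Q; peptide=Q
pos 5: GUG -> Q; peptide=QQ
pos 8: CUG -> H; peptide=QQH
pos 11: CGA -> T; peptide=QQHT
pos 14: AGU -> L; peptide=QQHTL
pos 17: CUG -> H; peptide=QQHTLH
pos 20: UCC -> S; peptide=QQHTLHS
pos 23: AGU -> L; peptide=QQHTLHSL
pos 26: CGA -> T; peptide=QQHTLHSLT
pos 29: CCA -> R; peptide=QQHTLHSLTR
pos 32: AAG -> I; peptide=QQHTLHSLTRI
pos 35: UAA -> STOP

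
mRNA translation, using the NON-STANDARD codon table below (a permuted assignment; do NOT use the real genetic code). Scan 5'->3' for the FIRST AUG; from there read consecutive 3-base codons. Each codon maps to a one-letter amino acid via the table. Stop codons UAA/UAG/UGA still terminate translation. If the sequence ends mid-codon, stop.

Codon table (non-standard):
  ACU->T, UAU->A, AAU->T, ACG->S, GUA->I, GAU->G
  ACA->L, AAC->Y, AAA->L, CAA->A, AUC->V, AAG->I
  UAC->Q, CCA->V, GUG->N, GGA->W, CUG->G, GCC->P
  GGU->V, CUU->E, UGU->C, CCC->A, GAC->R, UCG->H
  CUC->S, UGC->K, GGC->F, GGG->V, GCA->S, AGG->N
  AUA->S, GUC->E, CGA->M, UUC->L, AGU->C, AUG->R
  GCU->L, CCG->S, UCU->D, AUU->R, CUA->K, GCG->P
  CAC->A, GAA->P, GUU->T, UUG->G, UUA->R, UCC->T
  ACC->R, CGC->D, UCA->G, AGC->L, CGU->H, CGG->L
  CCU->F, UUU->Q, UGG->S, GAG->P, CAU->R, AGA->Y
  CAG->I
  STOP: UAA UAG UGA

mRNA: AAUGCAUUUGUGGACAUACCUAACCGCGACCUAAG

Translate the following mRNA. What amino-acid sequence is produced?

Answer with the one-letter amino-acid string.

Answer: RRGSLQKRPR

Derivation:
start AUG at pos 1
pos 1: AUG -> R; peptide=R
pos 4: CAU -> R; peptide=RR
pos 7: UUG -> G; peptide=RRG
pos 10: UGG -> S; peptide=RRGS
pos 13: ACA -> L; peptide=RRGSL
pos 16: UAC -> Q; peptide=RRGSLQ
pos 19: CUA -> K; peptide=RRGSLQK
pos 22: ACC -> R; peptide=RRGSLQKR
pos 25: GCG -> P; peptide=RRGSLQKRP
pos 28: ACC -> R; peptide=RRGSLQKRPR
pos 31: UAA -> STOP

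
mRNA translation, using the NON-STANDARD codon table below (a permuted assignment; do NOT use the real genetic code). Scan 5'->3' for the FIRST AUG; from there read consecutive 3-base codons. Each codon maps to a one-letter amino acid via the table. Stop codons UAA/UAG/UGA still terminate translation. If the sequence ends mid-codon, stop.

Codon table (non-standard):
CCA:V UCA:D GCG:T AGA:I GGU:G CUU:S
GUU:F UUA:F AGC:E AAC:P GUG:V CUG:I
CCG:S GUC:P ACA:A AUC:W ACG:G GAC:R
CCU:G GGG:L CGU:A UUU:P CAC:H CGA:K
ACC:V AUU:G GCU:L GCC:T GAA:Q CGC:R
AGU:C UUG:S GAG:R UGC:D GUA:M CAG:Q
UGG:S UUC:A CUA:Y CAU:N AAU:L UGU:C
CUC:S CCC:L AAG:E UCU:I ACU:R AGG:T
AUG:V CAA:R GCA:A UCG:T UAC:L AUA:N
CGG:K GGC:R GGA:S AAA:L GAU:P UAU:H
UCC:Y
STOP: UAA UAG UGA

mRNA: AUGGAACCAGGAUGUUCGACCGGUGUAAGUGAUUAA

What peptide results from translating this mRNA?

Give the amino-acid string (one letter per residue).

start AUG at pos 0
pos 0: AUG -> V; peptide=V
pos 3: GAA -> Q; peptide=VQ
pos 6: CCA -> V; peptide=VQV
pos 9: GGA -> S; peptide=VQVS
pos 12: UGU -> C; peptide=VQVSC
pos 15: UCG -> T; peptide=VQVSCT
pos 18: ACC -> V; peptide=VQVSCTV
pos 21: GGU -> G; peptide=VQVSCTVG
pos 24: GUA -> M; peptide=VQVSCTVGM
pos 27: AGU -> C; peptide=VQVSCTVGMC
pos 30: GAU -> P; peptide=VQVSCTVGMCP
pos 33: UAA -> STOP

Answer: VQVSCTVGMCP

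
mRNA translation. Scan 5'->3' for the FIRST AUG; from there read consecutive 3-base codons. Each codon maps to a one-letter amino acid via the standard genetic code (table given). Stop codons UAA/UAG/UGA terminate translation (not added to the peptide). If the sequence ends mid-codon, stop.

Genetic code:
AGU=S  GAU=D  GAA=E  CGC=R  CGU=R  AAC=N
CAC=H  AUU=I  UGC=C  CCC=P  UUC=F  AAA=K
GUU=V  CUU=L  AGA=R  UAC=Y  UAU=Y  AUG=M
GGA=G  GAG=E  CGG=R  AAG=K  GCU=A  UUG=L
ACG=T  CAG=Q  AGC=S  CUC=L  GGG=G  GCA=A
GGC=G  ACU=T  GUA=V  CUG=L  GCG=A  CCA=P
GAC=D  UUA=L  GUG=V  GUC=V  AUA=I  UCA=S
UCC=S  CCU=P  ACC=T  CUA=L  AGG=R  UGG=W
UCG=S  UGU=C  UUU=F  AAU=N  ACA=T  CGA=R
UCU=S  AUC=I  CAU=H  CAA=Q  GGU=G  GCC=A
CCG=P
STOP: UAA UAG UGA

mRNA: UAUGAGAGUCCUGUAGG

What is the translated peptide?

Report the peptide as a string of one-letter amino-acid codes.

start AUG at pos 1
pos 1: AUG -> M; peptide=M
pos 4: AGA -> R; peptide=MR
pos 7: GUC -> V; peptide=MRV
pos 10: CUG -> L; peptide=MRVL
pos 13: UAG -> STOP

Answer: MRVL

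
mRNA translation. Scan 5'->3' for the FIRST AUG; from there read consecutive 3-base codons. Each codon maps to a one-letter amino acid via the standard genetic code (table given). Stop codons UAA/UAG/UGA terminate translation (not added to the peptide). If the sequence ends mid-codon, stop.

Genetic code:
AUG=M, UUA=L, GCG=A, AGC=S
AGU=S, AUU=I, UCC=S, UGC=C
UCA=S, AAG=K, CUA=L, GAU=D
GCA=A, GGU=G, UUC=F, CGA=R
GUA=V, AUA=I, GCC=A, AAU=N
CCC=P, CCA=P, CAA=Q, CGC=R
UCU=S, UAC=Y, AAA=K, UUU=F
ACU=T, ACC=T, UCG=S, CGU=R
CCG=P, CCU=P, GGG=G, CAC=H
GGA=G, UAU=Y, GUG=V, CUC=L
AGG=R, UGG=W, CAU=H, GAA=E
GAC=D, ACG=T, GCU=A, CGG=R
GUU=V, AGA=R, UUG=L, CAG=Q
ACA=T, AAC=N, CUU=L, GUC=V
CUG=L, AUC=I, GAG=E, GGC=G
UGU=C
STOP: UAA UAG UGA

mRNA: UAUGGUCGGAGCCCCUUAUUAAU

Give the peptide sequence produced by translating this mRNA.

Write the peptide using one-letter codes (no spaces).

start AUG at pos 1
pos 1: AUG -> M; peptide=M
pos 4: GUC -> V; peptide=MV
pos 7: GGA -> G; peptide=MVG
pos 10: GCC -> A; peptide=MVGA
pos 13: CCU -> P; peptide=MVGAP
pos 16: UAU -> Y; peptide=MVGAPY
pos 19: UAA -> STOP

Answer: MVGAPY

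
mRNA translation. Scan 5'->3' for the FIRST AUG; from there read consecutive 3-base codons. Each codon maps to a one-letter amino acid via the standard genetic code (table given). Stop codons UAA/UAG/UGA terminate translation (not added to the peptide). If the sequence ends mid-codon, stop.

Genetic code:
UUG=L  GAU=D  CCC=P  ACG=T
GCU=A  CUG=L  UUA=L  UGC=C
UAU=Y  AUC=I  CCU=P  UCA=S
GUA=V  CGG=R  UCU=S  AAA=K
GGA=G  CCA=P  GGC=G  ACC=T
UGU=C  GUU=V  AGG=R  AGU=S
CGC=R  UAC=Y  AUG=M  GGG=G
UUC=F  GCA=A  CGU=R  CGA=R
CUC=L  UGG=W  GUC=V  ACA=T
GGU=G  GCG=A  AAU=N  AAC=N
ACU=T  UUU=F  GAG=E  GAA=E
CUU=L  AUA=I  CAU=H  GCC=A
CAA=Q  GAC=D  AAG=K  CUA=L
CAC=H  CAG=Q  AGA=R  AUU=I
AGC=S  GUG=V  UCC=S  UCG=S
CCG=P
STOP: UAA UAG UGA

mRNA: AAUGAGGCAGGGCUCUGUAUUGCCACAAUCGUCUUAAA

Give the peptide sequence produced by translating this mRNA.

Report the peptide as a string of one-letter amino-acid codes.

Answer: MRQGSVLPQSS

Derivation:
start AUG at pos 1
pos 1: AUG -> M; peptide=M
pos 4: AGG -> R; peptide=MR
pos 7: CAG -> Q; peptide=MRQ
pos 10: GGC -> G; peptide=MRQG
pos 13: UCU -> S; peptide=MRQGS
pos 16: GUA -> V; peptide=MRQGSV
pos 19: UUG -> L; peptide=MRQGSVL
pos 22: CCA -> P; peptide=MRQGSVLP
pos 25: CAA -> Q; peptide=MRQGSVLPQ
pos 28: UCG -> S; peptide=MRQGSVLPQS
pos 31: UCU -> S; peptide=MRQGSVLPQSS
pos 34: UAA -> STOP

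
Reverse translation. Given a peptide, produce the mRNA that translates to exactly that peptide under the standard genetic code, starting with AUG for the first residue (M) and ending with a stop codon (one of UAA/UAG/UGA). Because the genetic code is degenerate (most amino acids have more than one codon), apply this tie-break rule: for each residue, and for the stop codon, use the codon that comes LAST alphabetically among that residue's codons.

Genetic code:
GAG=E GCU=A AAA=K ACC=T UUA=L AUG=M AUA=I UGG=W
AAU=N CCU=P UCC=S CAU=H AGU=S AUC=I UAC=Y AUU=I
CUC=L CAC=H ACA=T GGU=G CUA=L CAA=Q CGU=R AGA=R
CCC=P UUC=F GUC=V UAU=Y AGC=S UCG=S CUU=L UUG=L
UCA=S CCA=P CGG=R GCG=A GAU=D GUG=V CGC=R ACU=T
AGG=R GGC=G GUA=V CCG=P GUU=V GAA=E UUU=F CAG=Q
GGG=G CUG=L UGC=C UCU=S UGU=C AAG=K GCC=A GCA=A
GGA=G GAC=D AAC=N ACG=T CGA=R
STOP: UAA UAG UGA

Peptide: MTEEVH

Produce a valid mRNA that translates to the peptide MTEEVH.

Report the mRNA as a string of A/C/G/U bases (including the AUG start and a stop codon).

Answer: mRNA: AUGACUGAGGAGGUUCAUUGA

Derivation:
residue 1: M -> AUG (start codon)
residue 2: T codons sorted = ACA,ACC,ACG,ACU -> pick last = ACU
residue 3: E codons sorted = GAA,GAG -> pick last = GAG
residue 4: E codons sorted = GAA,GAG -> pick last = GAG
residue 5: V codons sorted = GUA,GUC,GUG,GUU -> pick last = GUU
residue 6: H codons sorted = CAC,CAU -> pick last = CAU
terminator: stop codons sorted = UAA,UAG,UGA -> pick last = UGA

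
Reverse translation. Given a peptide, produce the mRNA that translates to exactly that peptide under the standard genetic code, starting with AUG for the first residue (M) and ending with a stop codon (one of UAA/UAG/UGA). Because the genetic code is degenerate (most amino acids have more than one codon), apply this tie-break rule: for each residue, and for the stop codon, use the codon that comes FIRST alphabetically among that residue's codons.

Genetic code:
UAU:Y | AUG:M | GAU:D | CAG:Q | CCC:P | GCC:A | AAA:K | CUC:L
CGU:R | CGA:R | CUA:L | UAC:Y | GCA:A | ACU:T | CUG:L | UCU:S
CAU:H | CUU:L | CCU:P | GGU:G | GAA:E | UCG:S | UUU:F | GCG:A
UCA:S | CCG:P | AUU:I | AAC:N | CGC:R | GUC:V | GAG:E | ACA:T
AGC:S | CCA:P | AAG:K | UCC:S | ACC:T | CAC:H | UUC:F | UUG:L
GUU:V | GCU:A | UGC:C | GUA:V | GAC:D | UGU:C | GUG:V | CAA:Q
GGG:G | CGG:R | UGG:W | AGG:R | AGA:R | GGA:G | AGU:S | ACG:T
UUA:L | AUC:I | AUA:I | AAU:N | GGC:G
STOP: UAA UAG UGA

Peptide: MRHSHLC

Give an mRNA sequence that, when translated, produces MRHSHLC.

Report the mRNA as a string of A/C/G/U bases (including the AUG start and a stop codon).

Answer: mRNA: AUGAGACACAGCCACCUAUGCUAA

Derivation:
residue 1: M -> AUG (start codon)
residue 2: R codons sorted = AGA,AGG,CGA,CGC,CGG,CGU -> pick first = AGA
residue 3: H codons sorted = CAC,CAU -> pick first = CAC
residue 4: S codons sorted = AGC,AGU,UCA,UCC,UCG,UCU -> pick first = AGC
residue 5: H codons sorted = CAC,CAU -> pick first = CAC
residue 6: L codons sorted = CUA,CUC,CUG,CUU,UUA,UUG -> pick first = CUA
residue 7: C codons sorted = UGC,UGU -> pick first = UGC
terminator: stop codons sorted = UAA,UAG,UGA -> pick first = UAA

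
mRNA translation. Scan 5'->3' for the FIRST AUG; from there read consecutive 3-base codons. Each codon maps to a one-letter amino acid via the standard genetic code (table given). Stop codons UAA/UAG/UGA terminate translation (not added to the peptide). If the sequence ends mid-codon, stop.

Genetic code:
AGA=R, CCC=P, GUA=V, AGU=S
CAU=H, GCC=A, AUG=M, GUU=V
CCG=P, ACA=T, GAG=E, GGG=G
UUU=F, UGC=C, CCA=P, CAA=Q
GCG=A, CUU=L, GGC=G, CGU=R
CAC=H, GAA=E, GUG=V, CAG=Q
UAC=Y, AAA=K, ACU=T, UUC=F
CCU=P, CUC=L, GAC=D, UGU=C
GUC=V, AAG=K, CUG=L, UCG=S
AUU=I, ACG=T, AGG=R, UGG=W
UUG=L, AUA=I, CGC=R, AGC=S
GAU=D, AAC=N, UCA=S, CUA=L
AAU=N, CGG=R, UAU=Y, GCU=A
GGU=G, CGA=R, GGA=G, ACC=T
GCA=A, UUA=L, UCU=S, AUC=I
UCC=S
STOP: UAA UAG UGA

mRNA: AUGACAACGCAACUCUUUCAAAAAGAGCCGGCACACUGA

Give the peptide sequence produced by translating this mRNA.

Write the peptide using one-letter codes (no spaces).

start AUG at pos 0
pos 0: AUG -> M; peptide=M
pos 3: ACA -> T; peptide=MT
pos 6: ACG -> T; peptide=MTT
pos 9: CAA -> Q; peptide=MTTQ
pos 12: CUC -> L; peptide=MTTQL
pos 15: UUU -> F; peptide=MTTQLF
pos 18: CAA -> Q; peptide=MTTQLFQ
pos 21: AAA -> K; peptide=MTTQLFQK
pos 24: GAG -> E; peptide=MTTQLFQKE
pos 27: CCG -> P; peptide=MTTQLFQKEP
pos 30: GCA -> A; peptide=MTTQLFQKEPA
pos 33: CAC -> H; peptide=MTTQLFQKEPAH
pos 36: UGA -> STOP

Answer: MTTQLFQKEPAH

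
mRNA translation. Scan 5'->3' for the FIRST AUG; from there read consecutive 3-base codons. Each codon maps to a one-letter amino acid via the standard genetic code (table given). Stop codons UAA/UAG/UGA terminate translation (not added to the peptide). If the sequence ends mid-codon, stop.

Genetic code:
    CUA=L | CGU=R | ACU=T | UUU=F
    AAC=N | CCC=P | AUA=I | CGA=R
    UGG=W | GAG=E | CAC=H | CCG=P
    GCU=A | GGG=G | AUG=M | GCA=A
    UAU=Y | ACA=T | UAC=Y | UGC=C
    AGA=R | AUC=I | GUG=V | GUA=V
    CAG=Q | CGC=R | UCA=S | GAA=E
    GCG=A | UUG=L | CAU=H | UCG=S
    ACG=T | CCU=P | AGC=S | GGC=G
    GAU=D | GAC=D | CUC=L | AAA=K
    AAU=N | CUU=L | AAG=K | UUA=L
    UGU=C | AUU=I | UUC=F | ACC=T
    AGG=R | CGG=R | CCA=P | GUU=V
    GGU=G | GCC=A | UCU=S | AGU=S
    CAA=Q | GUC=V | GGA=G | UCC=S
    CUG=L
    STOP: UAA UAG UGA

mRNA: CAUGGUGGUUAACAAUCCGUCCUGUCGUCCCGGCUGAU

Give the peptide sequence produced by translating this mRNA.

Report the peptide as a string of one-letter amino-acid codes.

start AUG at pos 1
pos 1: AUG -> M; peptide=M
pos 4: GUG -> V; peptide=MV
pos 7: GUU -> V; peptide=MVV
pos 10: AAC -> N; peptide=MVVN
pos 13: AAU -> N; peptide=MVVNN
pos 16: CCG -> P; peptide=MVVNNP
pos 19: UCC -> S; peptide=MVVNNPS
pos 22: UGU -> C; peptide=MVVNNPSC
pos 25: CGU -> R; peptide=MVVNNPSCR
pos 28: CCC -> P; peptide=MVVNNPSCRP
pos 31: GGC -> G; peptide=MVVNNPSCRPG
pos 34: UGA -> STOP

Answer: MVVNNPSCRPG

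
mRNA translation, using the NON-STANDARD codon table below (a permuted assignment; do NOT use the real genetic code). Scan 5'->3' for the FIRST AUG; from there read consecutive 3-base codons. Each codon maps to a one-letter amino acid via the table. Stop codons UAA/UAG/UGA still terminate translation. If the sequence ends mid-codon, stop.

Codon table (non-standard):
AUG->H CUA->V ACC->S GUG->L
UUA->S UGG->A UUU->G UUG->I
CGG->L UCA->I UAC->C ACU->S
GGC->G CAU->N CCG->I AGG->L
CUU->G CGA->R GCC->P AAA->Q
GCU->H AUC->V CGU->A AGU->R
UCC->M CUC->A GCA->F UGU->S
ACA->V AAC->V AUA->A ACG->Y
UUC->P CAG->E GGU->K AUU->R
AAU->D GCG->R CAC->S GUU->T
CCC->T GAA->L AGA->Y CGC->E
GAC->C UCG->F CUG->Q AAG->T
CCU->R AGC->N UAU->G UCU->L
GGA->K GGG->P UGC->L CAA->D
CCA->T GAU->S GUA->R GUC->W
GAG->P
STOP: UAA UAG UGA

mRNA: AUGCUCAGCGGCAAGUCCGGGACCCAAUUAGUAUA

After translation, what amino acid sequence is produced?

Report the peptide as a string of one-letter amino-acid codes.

Answer: HANGTMPSDSR

Derivation:
start AUG at pos 0
pos 0: AUG -> H; peptide=H
pos 3: CUC -> A; peptide=HA
pos 6: AGC -> N; peptide=HAN
pos 9: GGC -> G; peptide=HANG
pos 12: AAG -> T; peptide=HANGT
pos 15: UCC -> M; peptide=HANGTM
pos 18: GGG -> P; peptide=HANGTMP
pos 21: ACC -> S; peptide=HANGTMPS
pos 24: CAA -> D; peptide=HANGTMPSD
pos 27: UUA -> S; peptide=HANGTMPSDS
pos 30: GUA -> R; peptide=HANGTMPSDSR
pos 33: only 2 nt remain (<3), stop (end of mRNA)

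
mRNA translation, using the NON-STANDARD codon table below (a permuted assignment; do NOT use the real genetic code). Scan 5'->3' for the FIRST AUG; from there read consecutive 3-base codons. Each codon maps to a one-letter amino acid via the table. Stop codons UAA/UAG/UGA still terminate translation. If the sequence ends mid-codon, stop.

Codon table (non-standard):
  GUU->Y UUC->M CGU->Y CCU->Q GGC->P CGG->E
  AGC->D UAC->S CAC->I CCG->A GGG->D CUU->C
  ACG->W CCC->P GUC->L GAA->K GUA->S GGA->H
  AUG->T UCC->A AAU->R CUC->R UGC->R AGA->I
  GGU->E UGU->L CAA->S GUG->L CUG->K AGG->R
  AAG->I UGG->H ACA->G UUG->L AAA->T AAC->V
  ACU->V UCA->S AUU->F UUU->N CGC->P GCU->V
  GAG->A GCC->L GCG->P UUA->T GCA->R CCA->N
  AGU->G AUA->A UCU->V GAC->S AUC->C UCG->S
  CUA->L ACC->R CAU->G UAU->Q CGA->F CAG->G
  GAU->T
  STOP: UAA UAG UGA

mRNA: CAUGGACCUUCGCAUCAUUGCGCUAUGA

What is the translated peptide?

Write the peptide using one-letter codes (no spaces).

Answer: TSCPCFPL

Derivation:
start AUG at pos 1
pos 1: AUG -> T; peptide=T
pos 4: GAC -> S; peptide=TS
pos 7: CUU -> C; peptide=TSC
pos 10: CGC -> P; peptide=TSCP
pos 13: AUC -> C; peptide=TSCPC
pos 16: AUU -> F; peptide=TSCPCF
pos 19: GCG -> P; peptide=TSCPCFP
pos 22: CUA -> L; peptide=TSCPCFPL
pos 25: UGA -> STOP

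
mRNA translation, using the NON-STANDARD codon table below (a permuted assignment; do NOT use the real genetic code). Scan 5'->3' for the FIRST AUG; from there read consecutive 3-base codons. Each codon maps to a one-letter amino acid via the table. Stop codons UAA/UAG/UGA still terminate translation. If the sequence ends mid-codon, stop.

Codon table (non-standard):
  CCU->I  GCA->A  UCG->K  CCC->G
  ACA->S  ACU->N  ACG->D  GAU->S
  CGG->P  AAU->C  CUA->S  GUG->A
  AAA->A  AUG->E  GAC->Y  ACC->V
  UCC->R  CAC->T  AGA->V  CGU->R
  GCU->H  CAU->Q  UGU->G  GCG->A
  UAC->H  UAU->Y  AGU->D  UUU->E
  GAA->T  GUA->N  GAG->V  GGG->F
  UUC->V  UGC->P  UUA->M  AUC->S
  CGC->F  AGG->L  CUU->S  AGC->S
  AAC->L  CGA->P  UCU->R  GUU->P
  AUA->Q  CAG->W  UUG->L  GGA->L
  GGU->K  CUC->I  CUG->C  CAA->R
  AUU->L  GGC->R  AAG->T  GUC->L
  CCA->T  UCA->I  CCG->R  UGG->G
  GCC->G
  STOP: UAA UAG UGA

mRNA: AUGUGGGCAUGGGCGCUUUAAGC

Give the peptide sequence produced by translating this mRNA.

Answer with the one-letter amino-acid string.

Answer: EGAGAS

Derivation:
start AUG at pos 0
pos 0: AUG -> E; peptide=E
pos 3: UGG -> G; peptide=EG
pos 6: GCA -> A; peptide=EGA
pos 9: UGG -> G; peptide=EGAG
pos 12: GCG -> A; peptide=EGAGA
pos 15: CUU -> S; peptide=EGAGAS
pos 18: UAA -> STOP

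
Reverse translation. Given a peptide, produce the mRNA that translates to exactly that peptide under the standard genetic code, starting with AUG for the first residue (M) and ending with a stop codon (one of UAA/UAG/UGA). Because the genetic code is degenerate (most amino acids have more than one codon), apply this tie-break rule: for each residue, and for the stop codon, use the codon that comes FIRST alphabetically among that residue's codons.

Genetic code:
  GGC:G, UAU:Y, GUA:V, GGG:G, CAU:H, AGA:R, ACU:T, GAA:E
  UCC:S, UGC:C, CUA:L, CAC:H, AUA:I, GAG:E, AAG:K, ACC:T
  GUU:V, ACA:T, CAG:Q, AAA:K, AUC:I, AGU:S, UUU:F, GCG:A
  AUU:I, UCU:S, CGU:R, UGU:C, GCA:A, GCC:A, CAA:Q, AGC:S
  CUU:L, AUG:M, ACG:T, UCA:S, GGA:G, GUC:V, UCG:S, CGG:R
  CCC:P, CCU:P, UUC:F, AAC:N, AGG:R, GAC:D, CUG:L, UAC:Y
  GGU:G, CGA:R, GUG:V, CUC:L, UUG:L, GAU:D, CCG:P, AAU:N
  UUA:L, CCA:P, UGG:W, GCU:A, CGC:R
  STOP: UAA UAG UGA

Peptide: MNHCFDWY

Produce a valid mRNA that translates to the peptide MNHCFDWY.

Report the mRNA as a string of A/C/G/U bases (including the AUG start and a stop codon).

Answer: mRNA: AUGAACCACUGCUUCGACUGGUACUAA

Derivation:
residue 1: M -> AUG (start codon)
residue 2: N codons sorted = AAC,AAU -> pick first = AAC
residue 3: H codons sorted = CAC,CAU -> pick first = CAC
residue 4: C codons sorted = UGC,UGU -> pick first = UGC
residue 5: F codons sorted = UUC,UUU -> pick first = UUC
residue 6: D codons sorted = GAC,GAU -> pick first = GAC
residue 7: W -> UGG (only codon)
residue 8: Y codons sorted = UAC,UAU -> pick first = UAC
terminator: stop codons sorted = UAA,UAG,UGA -> pick first = UAA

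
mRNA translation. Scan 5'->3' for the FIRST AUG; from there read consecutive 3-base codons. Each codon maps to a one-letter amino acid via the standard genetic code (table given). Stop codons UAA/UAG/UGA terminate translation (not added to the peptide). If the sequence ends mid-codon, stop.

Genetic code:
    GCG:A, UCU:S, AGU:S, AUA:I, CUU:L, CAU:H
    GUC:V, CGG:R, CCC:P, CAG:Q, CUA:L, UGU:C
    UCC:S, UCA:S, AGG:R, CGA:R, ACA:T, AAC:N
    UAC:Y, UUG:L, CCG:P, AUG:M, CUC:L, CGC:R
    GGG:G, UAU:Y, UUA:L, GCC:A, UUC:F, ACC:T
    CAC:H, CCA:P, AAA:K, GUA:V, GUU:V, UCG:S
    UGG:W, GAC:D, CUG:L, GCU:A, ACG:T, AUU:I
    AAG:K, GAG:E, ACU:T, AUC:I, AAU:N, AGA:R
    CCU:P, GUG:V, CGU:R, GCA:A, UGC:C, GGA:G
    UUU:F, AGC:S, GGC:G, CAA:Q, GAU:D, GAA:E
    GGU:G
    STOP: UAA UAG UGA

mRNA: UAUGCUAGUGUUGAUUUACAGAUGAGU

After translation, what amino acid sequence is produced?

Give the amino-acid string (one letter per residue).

Answer: MLVLIYR

Derivation:
start AUG at pos 1
pos 1: AUG -> M; peptide=M
pos 4: CUA -> L; peptide=ML
pos 7: GUG -> V; peptide=MLV
pos 10: UUG -> L; peptide=MLVL
pos 13: AUU -> I; peptide=MLVLI
pos 16: UAC -> Y; peptide=MLVLIY
pos 19: AGA -> R; peptide=MLVLIYR
pos 22: UGA -> STOP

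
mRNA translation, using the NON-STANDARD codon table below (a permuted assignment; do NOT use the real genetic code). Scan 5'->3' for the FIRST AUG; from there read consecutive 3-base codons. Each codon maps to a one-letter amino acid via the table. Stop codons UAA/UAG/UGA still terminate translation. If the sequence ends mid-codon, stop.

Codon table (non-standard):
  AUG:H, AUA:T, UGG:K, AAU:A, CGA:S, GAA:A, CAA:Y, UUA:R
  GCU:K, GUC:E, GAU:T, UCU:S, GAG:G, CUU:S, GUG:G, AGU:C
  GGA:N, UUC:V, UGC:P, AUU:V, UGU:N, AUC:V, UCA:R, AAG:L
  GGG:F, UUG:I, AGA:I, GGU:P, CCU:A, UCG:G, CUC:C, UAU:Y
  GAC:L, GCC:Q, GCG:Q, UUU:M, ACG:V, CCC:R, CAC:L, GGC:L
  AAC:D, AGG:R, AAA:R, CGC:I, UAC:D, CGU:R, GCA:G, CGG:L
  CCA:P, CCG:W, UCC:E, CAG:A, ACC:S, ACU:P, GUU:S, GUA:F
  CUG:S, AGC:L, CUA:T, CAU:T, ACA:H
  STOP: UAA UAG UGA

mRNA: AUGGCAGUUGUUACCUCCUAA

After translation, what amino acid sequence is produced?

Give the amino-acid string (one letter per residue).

Answer: HGSSSE

Derivation:
start AUG at pos 0
pos 0: AUG -> H; peptide=H
pos 3: GCA -> G; peptide=HG
pos 6: GUU -> S; peptide=HGS
pos 9: GUU -> S; peptide=HGSS
pos 12: ACC -> S; peptide=HGSSS
pos 15: UCC -> E; peptide=HGSSSE
pos 18: UAA -> STOP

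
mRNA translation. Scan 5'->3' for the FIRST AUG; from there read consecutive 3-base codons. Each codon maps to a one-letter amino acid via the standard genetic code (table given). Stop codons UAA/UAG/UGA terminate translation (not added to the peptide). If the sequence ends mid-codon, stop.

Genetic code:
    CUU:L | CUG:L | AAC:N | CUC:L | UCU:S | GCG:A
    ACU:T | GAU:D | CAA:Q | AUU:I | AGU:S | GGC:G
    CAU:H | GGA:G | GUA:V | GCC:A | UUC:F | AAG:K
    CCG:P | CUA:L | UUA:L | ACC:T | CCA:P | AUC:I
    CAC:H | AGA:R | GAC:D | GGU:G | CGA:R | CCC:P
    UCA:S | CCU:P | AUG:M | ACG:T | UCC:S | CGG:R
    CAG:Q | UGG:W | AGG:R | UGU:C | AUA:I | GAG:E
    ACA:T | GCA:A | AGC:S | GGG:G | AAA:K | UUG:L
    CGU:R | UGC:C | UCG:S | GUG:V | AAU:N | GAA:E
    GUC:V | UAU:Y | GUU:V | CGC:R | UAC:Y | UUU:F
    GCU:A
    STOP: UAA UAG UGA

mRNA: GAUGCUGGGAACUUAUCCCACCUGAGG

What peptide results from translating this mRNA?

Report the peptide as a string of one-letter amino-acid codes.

Answer: MLGTYPT

Derivation:
start AUG at pos 1
pos 1: AUG -> M; peptide=M
pos 4: CUG -> L; peptide=ML
pos 7: GGA -> G; peptide=MLG
pos 10: ACU -> T; peptide=MLGT
pos 13: UAU -> Y; peptide=MLGTY
pos 16: CCC -> P; peptide=MLGTYP
pos 19: ACC -> T; peptide=MLGTYPT
pos 22: UGA -> STOP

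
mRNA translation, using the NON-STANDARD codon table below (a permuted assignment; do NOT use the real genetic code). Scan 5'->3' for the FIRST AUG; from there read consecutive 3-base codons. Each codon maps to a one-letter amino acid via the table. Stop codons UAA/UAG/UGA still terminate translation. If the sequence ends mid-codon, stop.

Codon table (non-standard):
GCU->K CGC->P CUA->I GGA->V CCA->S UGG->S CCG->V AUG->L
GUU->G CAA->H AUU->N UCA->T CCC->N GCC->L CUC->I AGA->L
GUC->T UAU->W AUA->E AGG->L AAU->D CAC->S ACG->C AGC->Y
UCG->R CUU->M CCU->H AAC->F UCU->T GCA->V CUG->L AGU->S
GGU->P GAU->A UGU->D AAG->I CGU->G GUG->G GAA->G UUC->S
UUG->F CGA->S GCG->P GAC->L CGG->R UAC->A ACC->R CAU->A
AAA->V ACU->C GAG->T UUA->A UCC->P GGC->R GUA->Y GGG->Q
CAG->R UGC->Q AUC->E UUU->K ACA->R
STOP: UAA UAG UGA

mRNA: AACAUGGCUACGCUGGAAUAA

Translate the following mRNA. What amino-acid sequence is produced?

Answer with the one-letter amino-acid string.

start AUG at pos 3
pos 3: AUG -> L; peptide=L
pos 6: GCU -> K; peptide=LK
pos 9: ACG -> C; peptide=LKC
pos 12: CUG -> L; peptide=LKCL
pos 15: GAA -> G; peptide=LKCLG
pos 18: UAA -> STOP

Answer: LKCLG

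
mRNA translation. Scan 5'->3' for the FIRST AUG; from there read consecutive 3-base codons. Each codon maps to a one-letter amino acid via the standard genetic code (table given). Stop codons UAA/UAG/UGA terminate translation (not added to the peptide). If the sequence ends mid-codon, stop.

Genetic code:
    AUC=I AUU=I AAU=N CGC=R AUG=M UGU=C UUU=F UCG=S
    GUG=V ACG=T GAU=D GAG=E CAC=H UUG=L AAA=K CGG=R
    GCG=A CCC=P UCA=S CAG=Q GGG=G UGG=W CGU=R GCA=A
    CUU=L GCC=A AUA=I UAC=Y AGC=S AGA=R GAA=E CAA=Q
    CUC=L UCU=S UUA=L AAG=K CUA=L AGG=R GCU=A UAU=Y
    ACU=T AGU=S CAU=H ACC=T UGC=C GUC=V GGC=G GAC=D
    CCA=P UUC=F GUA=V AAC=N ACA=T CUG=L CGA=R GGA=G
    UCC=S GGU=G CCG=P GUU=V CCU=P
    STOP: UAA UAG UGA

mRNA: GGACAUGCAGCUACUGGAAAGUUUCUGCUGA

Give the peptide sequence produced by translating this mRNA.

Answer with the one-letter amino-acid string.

Answer: MQLLESFC

Derivation:
start AUG at pos 4
pos 4: AUG -> M; peptide=M
pos 7: CAG -> Q; peptide=MQ
pos 10: CUA -> L; peptide=MQL
pos 13: CUG -> L; peptide=MQLL
pos 16: GAA -> E; peptide=MQLLE
pos 19: AGU -> S; peptide=MQLLES
pos 22: UUC -> F; peptide=MQLLESF
pos 25: UGC -> C; peptide=MQLLESFC
pos 28: UGA -> STOP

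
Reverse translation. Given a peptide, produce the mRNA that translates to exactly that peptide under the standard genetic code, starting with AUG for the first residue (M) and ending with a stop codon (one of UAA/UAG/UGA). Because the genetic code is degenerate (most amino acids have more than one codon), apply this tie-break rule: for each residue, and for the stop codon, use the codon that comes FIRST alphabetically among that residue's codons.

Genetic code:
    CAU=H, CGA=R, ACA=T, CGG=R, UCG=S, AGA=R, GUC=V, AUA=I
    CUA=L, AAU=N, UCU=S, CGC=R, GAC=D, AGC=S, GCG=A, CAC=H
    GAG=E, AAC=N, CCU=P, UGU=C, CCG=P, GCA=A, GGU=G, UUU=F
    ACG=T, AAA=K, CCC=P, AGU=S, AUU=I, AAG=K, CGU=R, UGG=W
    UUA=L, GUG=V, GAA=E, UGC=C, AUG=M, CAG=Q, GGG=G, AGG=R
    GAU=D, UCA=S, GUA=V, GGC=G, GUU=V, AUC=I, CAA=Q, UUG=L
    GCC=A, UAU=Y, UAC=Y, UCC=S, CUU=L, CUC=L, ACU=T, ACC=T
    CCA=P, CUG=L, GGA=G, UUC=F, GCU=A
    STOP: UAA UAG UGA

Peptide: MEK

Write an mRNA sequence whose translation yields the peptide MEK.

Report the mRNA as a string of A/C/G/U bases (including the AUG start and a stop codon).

residue 1: M -> AUG (start codon)
residue 2: E codons sorted = GAA,GAG -> pick first = GAA
residue 3: K codons sorted = AAA,AAG -> pick first = AAA
terminator: stop codons sorted = UAA,UAG,UGA -> pick first = UAA

Answer: mRNA: AUGGAAAAAUAA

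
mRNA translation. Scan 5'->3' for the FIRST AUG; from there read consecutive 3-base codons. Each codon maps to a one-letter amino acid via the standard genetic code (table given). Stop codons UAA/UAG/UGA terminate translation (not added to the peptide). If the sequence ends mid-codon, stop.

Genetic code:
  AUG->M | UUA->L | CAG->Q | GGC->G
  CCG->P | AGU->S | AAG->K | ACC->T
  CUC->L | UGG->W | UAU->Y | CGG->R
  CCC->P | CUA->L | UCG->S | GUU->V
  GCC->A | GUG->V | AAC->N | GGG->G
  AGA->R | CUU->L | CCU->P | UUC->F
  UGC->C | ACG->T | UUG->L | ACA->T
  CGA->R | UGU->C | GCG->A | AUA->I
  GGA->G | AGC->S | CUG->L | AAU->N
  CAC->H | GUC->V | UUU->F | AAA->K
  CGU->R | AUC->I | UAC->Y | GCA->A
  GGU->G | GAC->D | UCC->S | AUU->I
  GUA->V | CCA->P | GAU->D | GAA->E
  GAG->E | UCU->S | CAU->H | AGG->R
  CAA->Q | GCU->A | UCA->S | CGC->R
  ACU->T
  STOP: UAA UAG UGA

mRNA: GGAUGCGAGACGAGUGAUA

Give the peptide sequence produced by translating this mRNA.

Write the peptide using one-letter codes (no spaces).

Answer: MRDE

Derivation:
start AUG at pos 2
pos 2: AUG -> M; peptide=M
pos 5: CGA -> R; peptide=MR
pos 8: GAC -> D; peptide=MRD
pos 11: GAG -> E; peptide=MRDE
pos 14: UGA -> STOP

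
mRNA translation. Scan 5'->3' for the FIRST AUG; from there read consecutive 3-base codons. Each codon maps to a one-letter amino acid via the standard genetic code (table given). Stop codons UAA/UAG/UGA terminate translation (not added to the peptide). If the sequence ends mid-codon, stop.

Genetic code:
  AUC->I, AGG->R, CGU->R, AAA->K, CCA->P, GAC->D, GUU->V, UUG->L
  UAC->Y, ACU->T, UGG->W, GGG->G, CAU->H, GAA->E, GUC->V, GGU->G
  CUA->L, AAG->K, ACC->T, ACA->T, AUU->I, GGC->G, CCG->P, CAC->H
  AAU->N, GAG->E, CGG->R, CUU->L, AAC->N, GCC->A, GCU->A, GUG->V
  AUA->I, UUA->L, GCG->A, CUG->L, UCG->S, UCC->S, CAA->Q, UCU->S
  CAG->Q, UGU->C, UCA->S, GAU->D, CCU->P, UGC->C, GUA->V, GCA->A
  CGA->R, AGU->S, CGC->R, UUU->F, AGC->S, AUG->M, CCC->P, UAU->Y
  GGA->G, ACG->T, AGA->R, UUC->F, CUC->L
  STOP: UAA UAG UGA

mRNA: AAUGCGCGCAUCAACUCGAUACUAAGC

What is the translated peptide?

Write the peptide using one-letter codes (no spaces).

start AUG at pos 1
pos 1: AUG -> M; peptide=M
pos 4: CGC -> R; peptide=MR
pos 7: GCA -> A; peptide=MRA
pos 10: UCA -> S; peptide=MRAS
pos 13: ACU -> T; peptide=MRAST
pos 16: CGA -> R; peptide=MRASTR
pos 19: UAC -> Y; peptide=MRASTRY
pos 22: UAA -> STOP

Answer: MRASTRY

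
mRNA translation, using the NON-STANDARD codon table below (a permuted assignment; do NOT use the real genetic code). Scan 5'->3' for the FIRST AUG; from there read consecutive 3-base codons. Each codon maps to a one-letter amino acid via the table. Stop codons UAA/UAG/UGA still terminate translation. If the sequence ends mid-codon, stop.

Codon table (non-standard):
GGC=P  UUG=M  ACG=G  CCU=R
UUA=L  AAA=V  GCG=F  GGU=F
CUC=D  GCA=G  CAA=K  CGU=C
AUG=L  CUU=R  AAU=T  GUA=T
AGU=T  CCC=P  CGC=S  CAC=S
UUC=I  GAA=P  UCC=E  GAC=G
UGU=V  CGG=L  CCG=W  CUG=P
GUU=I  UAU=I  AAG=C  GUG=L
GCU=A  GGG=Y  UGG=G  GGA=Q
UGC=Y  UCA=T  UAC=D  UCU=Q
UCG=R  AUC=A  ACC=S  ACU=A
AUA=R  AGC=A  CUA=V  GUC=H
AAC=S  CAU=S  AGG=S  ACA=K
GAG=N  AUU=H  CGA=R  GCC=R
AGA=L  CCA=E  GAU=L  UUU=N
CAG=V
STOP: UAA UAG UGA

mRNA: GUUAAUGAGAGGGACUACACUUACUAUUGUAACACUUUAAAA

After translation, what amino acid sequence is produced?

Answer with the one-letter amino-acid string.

start AUG at pos 4
pos 4: AUG -> L; peptide=L
pos 7: AGA -> L; peptide=LL
pos 10: GGG -> Y; peptide=LLY
pos 13: ACU -> A; peptide=LLYA
pos 16: ACA -> K; peptide=LLYAK
pos 19: CUU -> R; peptide=LLYAKR
pos 22: ACU -> A; peptide=LLYAKRA
pos 25: AUU -> H; peptide=LLYAKRAH
pos 28: GUA -> T; peptide=LLYAKRAHT
pos 31: ACA -> K; peptide=LLYAKRAHTK
pos 34: CUU -> R; peptide=LLYAKRAHTKR
pos 37: UAA -> STOP

Answer: LLYAKRAHTKR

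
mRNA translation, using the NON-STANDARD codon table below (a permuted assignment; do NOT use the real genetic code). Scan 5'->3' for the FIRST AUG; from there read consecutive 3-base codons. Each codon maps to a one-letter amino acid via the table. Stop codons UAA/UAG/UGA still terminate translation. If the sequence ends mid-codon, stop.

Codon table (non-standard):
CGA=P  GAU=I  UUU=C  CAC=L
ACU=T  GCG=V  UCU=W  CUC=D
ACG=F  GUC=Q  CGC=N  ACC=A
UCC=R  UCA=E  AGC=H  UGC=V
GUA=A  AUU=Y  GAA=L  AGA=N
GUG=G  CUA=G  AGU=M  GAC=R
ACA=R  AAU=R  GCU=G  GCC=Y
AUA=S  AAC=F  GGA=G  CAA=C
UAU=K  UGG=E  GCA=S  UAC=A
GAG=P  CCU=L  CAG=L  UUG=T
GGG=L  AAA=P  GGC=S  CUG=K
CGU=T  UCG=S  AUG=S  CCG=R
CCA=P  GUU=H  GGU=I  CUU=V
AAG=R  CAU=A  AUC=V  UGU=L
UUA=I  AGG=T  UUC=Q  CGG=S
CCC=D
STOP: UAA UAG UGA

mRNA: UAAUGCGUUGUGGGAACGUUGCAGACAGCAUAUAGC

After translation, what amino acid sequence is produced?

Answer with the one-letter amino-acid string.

start AUG at pos 2
pos 2: AUG -> S; peptide=S
pos 5: CGU -> T; peptide=ST
pos 8: UGU -> L; peptide=STL
pos 11: GGG -> L; peptide=STLL
pos 14: AAC -> F; peptide=STLLF
pos 17: GUU -> H; peptide=STLLFH
pos 20: GCA -> S; peptide=STLLFHS
pos 23: GAC -> R; peptide=STLLFHSR
pos 26: AGC -> H; peptide=STLLFHSRH
pos 29: AUA -> S; peptide=STLLFHSRHS
pos 32: UAG -> STOP

Answer: STLLFHSRHS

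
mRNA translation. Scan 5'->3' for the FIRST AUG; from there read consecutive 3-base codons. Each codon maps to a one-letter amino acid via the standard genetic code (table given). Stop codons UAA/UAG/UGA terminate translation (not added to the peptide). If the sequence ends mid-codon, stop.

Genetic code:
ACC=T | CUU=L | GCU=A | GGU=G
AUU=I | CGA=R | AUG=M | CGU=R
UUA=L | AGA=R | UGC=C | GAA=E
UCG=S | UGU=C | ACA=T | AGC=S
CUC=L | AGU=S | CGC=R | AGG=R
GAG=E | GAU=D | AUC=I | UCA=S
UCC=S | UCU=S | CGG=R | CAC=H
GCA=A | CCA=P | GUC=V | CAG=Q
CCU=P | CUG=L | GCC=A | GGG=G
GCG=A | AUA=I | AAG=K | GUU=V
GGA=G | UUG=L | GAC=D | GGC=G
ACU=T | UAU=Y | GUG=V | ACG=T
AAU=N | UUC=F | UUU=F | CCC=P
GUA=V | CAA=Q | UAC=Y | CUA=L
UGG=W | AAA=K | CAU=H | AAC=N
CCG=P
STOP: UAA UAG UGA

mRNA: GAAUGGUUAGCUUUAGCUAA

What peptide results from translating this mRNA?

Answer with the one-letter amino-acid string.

Answer: MVSFS

Derivation:
start AUG at pos 2
pos 2: AUG -> M; peptide=M
pos 5: GUU -> V; peptide=MV
pos 8: AGC -> S; peptide=MVS
pos 11: UUU -> F; peptide=MVSF
pos 14: AGC -> S; peptide=MVSFS
pos 17: UAA -> STOP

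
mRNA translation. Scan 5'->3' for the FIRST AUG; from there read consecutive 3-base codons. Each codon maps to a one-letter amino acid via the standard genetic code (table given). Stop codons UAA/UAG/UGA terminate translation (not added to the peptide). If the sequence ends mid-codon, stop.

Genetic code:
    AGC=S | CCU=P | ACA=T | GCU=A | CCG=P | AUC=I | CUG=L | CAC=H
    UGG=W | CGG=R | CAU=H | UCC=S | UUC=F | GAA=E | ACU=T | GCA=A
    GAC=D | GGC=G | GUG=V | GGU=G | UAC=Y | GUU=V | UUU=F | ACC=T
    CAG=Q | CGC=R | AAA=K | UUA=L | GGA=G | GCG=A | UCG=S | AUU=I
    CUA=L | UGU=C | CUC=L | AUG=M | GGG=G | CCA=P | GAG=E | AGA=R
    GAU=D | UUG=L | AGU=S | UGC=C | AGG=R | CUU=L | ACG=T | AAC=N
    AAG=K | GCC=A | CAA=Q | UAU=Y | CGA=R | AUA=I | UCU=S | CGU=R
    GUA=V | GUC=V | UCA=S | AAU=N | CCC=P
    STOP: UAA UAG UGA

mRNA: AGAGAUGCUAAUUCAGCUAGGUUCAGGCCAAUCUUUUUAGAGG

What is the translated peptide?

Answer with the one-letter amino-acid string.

start AUG at pos 4
pos 4: AUG -> M; peptide=M
pos 7: CUA -> L; peptide=ML
pos 10: AUU -> I; peptide=MLI
pos 13: CAG -> Q; peptide=MLIQ
pos 16: CUA -> L; peptide=MLIQL
pos 19: GGU -> G; peptide=MLIQLG
pos 22: UCA -> S; peptide=MLIQLGS
pos 25: GGC -> G; peptide=MLIQLGSG
pos 28: CAA -> Q; peptide=MLIQLGSGQ
pos 31: UCU -> S; peptide=MLIQLGSGQS
pos 34: UUU -> F; peptide=MLIQLGSGQSF
pos 37: UAG -> STOP

Answer: MLIQLGSGQSF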